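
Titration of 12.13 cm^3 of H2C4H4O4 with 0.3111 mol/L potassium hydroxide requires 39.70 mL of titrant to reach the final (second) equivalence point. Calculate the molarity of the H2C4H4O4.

0.509 M

n(KOH) = 0.3111 x 0.03970 = 0.01235 mol.
At the final (second) equivalence point, 2 mol OH^- react per mol H2C4H4O4, so n(H2C4H4O4) = 0.01235 / 2 = 0.006175 mol.
[H2C4H4O4] = 0.006175 / 0.01213 L = 0.509 M.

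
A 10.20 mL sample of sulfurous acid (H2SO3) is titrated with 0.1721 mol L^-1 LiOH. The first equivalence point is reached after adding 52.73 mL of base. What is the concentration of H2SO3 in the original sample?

0.890 M

n(LiOH) = 0.1721 x 0.05273 = 0.009075 mol.
At the first equivalence point, 1 mol OH^- react per mol H2SO3, so n(H2SO3) = 0.009075 / 1 = 0.009075 mol.
[H2SO3] = 0.009075 / 0.01020 L = 0.890 M.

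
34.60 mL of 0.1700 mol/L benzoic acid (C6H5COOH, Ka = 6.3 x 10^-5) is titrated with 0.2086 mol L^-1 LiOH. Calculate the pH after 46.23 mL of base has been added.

n(acid) = 0.1700 x 0.03460 = 0.005882 mol; n(LiOH) added = 0.2086 x 0.04623 = 0.009644 mol.
Base is in excess by 0.009644 - 0.005882 = 0.003762 mol in a total volume of 0.08083 L.
[OH^-] = 0.003762/0.08083 = 0.04654 M, so pOH = 1.33 and pH = 14.00 - 1.33 = 12.67.

12.67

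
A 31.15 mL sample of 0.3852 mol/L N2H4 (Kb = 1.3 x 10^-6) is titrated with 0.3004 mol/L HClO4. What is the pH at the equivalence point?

4.44

n(N2H4) = 0.3852 x 0.03115 = 0.01200 mol; V(HClO4) at equivalence = 0.01200/0.3004 = 0.03994 L.
At equivalence the base is fully converted to N2H5+; total volume = 0.07109 L, so [N2H5+] = 0.01200/0.07109 = 0.1688 M.
Ka(N2H5+) = Kw/Kb = 1.0e-14 / 1.3 x 10^-6 = 7.69e-9.
[H^+] = sqrt(Ka x [N2H5+]) = sqrt(7.69e-9 x 0.1688) = 3.60e-5 M.
pH = -log(3.60e-5) = 4.44.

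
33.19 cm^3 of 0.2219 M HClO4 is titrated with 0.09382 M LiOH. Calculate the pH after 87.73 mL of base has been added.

n(acid) = 0.2219 x 0.03319 = 0.007365 mol; n(LiOH) added = 0.09382 x 0.08773 = 0.008231 mol.
Base is in excess by 0.008231 - 0.007365 = 0.0008660 mol in a total volume of 0.1209 L.
[OH^-] = 0.0008660/0.1209 = 0.007161 M, so pOH = 2.14 and pH = 14.00 - 2.14 = 11.86.

11.86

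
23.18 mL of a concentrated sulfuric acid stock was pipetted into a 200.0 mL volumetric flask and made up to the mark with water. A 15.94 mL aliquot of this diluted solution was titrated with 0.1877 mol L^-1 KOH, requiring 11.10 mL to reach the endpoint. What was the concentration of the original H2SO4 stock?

0.564 M

n(KOH) = 0.1877 x 0.01110 = 0.002083 mol.
n(H2SO4) in the aliquot = 0.002083 x 1/2 = 0.001042 mol.
[diluted H2SO4] = 0.001042 / 0.01594 = 0.06535 M.
Dilution factor = 200.0/23.18 = 8.628, so [stock] = 0.06535 x 8.628 = 0.564 M.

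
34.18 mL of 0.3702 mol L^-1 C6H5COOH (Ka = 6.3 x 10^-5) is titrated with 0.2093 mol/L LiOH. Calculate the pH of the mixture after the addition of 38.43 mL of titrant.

4.44

Initial n(C6H5COOH) = 0.3702 x 0.03418 = 0.01265 mol.
n(LiOH) added = 0.2093 x 0.03843 = 0.008043 mol, converting that many moles of C6H5COOH to C6H5COO-.
Remaining n(C6H5COOH) = 0.004610 mol; n(C6H5COO-) = 0.008043 mol.
By Henderson-Hasselbalch, pH = pKa + log([A^-]/[HA]) = 4.20 + log(0.008043/0.004610) = 4.20 + (+0.24) = 4.44.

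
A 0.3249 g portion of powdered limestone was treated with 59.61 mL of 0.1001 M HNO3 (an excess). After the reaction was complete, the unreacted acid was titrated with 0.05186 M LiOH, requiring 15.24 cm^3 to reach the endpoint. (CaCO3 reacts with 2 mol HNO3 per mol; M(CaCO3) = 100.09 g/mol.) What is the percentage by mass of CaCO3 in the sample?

Total n(HNO3) added = 0.1001 x 0.05961 = 0.005967 mol.
n(LiOH) used = 0.05186 x 0.01524 = 0.0007903 mol, which equals the excess n(HNO3).
So n(HNO3) consumed by the sample = 0.005967 - 0.0007903 = 0.005177 mol.
n(CaCO3) = 0.005177 / 2 = 0.002588 mol.
mass CaCO3 = 0.002588 x 100.09 = 0.2591 g, so %CaCO3 = 0.2591/0.3249 x 100 = 79.7%.

79.7%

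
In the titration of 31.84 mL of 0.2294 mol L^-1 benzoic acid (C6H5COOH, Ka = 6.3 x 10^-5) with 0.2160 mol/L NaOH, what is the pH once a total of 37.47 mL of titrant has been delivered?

n(acid) = 0.2294 x 0.03184 = 0.007304 mol; n(NaOH) added = 0.2160 x 0.03747 = 0.008094 mol.
Base is in excess by 0.008094 - 0.007304 = 0.0007894 mol in a total volume of 0.06931 L.
[OH^-] = 0.0007894/0.06931 = 0.01139 M, so pOH = 1.94 and pH = 14.00 - 1.94 = 12.06.

12.06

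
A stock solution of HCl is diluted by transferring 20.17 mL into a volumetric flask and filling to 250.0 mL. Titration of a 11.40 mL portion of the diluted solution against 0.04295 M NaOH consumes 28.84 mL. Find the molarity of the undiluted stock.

1.35 M

n(NaOH) = 0.04295 x 0.02884 = 0.001239 mol.
n(HCl) in the aliquot = 0.001239 mol.
[diluted HCl] = 0.001239 / 0.01140 = 0.1087 M.
Dilution factor = 250.0/20.17 = 12.39, so [stock] = 0.1087 x 12.39 = 1.35 M.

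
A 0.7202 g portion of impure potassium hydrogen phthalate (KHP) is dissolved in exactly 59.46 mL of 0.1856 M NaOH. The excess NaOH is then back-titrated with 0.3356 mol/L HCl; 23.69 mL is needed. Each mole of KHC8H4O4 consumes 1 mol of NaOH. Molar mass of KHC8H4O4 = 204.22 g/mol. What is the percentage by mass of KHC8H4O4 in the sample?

87.5%

Total n(NaOH) added = 0.1856 x 0.05946 = 0.01104 mol.
n(HCl) used = 0.3356 x 0.02369 = 0.007950 mol, which equals the excess n(NaOH).
So n(NaOH) consumed by the sample = 0.01104 - 0.007950 = 0.003085 mol.
n(KHC8H4O4) = 0.003085 / 1 = 0.003085 mol.
mass KHC8H4O4 = 0.003085 x 204.22 = 0.6301 g, so %KHC8H4O4 = 0.6301/0.7202 x 100 = 87.5%.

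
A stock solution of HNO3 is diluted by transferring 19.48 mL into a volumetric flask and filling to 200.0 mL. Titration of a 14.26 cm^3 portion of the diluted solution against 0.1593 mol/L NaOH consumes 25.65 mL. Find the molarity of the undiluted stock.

2.94 M

n(NaOH) = 0.1593 x 0.02565 = 0.004086 mol.
n(HNO3) in the aliquot = 0.004086 mol.
[diluted HNO3] = 0.004086 / 0.01426 = 0.2865 M.
Dilution factor = 200.0/19.48 = 10.27, so [stock] = 0.2865 x 10.27 = 2.94 M.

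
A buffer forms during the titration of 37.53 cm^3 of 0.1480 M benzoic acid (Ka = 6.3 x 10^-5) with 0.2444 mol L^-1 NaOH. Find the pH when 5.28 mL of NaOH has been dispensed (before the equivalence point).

3.68

Initial n(C6H5COOH) = 0.1480 x 0.03753 = 0.005554 mol.
n(NaOH) added = 0.2444 x 0.005280 = 0.001290 mol, converting that many moles of C6H5COOH to C6H5COO-.
Remaining n(C6H5COOH) = 0.004264 mol; n(C6H5COO-) = 0.001290 mol.
By Henderson-Hasselbalch, pH = pKa + log([A^-]/[HA]) = 4.20 + log(0.001290/0.004264) = 4.20 + (-0.52) = 3.68.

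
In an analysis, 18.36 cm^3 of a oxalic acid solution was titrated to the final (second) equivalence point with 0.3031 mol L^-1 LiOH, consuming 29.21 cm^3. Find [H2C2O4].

0.241 M

n(LiOH) = 0.3031 x 0.02921 = 0.008854 mol.
At the final (second) equivalence point, 2 mol OH^- react per mol H2C2O4, so n(H2C2O4) = 0.008854 / 2 = 0.004427 mol.
[H2C2O4] = 0.004427 / 0.01836 L = 0.241 M.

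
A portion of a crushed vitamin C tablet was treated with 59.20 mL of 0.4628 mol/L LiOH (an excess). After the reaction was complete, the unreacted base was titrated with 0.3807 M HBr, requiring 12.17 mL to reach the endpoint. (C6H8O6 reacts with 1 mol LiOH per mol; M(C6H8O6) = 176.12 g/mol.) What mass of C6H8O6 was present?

4.01 g

Total n(LiOH) added = 0.4628 x 0.05920 = 0.02740 mol.
n(HBr) used = 0.3807 x 0.01217 = 0.004633 mol, which equals the excess n(LiOH).
So n(LiOH) consumed by the sample = 0.02740 - 0.004633 = 0.02276 mol.
n(C6H8O6) = 0.02276 / 1 = 0.02276 mol.
mass = 0.02276 mol x 176.12 g/mol = 4.01 g.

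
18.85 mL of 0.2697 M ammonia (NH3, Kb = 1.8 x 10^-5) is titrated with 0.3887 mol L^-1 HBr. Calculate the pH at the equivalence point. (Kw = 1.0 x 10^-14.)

n(NH3) = 0.2697 x 0.01885 = 0.005084 mol; V(HBr) at equivalence = 0.005084/0.3887 = 0.01308 L.
At equivalence the base is fully converted to NH4+; total volume = 0.03193 L, so [NH4+] = 0.005084/0.03193 = 0.1592 M.
Ka(NH4+) = Kw/Kb = 1.0e-14 / 1.8 x 10^-5 = 5.56e-10.
[H^+] = sqrt(Ka x [NH4+]) = sqrt(5.56e-10 x 0.1592) = 9.41e-6 M.
pH = -log(9.41e-6) = 5.03.

5.03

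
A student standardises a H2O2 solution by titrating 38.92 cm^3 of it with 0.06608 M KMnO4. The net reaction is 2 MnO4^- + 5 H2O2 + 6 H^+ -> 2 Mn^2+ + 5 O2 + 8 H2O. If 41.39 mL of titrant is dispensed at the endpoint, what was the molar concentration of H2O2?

n(KMnO4) = 0.06608 x 0.04139 = 0.002735 mol.
From the balanced equation, 2 mol KMnO4 reacts with 5 mol H2O2, so n(H2O2) = 0.002735 x 5/2 = 0.006838 mol.
[H2O2] = 0.006838 / 0.03892 L = 0.176 M.

0.176 M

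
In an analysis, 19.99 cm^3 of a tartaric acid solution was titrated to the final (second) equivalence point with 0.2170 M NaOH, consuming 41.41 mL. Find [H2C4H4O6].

0.225 M

n(NaOH) = 0.2170 x 0.04141 = 0.008986 mol.
At the final (second) equivalence point, 2 mol OH^- react per mol H2C4H4O6, so n(H2C4H4O6) = 0.008986 / 2 = 0.004493 mol.
[H2C4H4O6] = 0.004493 / 0.01999 L = 0.225 M.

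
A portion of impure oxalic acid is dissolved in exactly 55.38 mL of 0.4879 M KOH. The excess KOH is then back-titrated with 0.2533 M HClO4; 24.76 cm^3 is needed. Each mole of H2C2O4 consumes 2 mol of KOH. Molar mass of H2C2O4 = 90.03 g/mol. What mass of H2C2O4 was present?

Total n(KOH) added = 0.4879 x 0.05538 = 0.02702 mol.
n(HClO4) used = 0.2533 x 0.02476 = 0.006272 mol, which equals the excess n(KOH).
So n(KOH) consumed by the sample = 0.02702 - 0.006272 = 0.02075 mol.
n(H2C2O4) = 0.02075 / 2 = 0.01037 mol.
mass = 0.01037 mol x 90.03 g/mol = 0.934 g.

0.934 g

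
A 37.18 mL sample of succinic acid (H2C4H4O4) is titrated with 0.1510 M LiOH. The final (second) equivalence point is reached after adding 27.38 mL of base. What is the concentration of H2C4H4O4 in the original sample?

n(LiOH) = 0.1510 x 0.02738 = 0.004134 mol.
At the final (second) equivalence point, 2 mol OH^- react per mol H2C4H4O4, so n(H2C4H4O4) = 0.004134 / 2 = 0.002067 mol.
[H2C4H4O4] = 0.002067 / 0.03718 L = 0.0556 M.

0.0556 M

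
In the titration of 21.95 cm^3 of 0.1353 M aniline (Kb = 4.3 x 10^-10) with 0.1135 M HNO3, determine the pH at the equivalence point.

2.92

n(C6H5NH2) = 0.1353 x 0.02195 = 0.002970 mol; V(HNO3) at equivalence = 0.002970/0.1135 = 0.02617 L.
At equivalence the base is fully converted to C6H5NH3+; total volume = 0.04812 L, so [C6H5NH3+] = 0.002970/0.04812 = 0.06172 M.
Ka(C6H5NH3+) = Kw/Kb = 1.0e-14 / 4.3 x 10^-10 = 2.33e-5.
[H^+] = sqrt(Ka x [C6H5NH3+]) = sqrt(2.33e-5 x 0.06172) = 0.00120 M.
pH = -log(0.00120) = 2.92.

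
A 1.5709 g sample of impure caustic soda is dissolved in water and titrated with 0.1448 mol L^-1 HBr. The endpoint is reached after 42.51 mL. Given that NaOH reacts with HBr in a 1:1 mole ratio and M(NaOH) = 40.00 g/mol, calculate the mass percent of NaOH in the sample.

n(HBr) = 0.1448 x 0.04251 = 0.006155 mol.
n(NaOH) = 0.006155 / 1 = 0.006155 mol.
mass of NaOH = 0.006155 x 40.00 = 0.2462 g.
% purity = 0.2462 / 1.5709 x 100 = 15.7%.

15.7%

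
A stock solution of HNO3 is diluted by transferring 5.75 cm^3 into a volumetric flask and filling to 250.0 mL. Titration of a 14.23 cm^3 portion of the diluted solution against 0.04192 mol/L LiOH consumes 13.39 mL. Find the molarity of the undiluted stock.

1.72 M

n(LiOH) = 0.04192 x 0.01339 = 0.0005613 mol.
n(HNO3) in the aliquot = 0.0005613 mol.
[diluted HNO3] = 0.0005613 / 0.01423 = 0.03945 M.
Dilution factor = 250.0/5.750 = 43.48, so [stock] = 0.03945 x 43.48 = 1.72 M.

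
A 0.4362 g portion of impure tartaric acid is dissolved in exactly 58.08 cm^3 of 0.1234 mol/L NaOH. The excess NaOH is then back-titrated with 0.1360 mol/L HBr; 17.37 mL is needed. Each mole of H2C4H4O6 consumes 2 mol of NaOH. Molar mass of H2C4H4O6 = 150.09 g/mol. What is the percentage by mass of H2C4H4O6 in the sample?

82.7%

Total n(NaOH) added = 0.1234 x 0.05808 = 0.007167 mol.
n(HBr) used = 0.1360 x 0.01737 = 0.002362 mol, which equals the excess n(NaOH).
So n(NaOH) consumed by the sample = 0.007167 - 0.002362 = 0.004805 mol.
n(H2C4H4O6) = 0.004805 / 2 = 0.002402 mol.
mass H2C4H4O6 = 0.002402 x 150.09 = 0.3606 g, so %H2C4H4O6 = 0.3606/0.4362 x 100 = 82.7%.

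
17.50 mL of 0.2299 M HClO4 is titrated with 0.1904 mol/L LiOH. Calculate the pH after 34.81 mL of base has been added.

12.70

n(acid) = 0.2299 x 0.01750 = 0.004023 mol; n(LiOH) added = 0.1904 x 0.03481 = 0.006628 mol.
Base is in excess by 0.006628 - 0.004023 = 0.002605 mol in a total volume of 0.05231 L.
[OH^-] = 0.002605/0.05231 = 0.04979 M, so pOH = 1.30 and pH = 14.00 - 1.30 = 12.70.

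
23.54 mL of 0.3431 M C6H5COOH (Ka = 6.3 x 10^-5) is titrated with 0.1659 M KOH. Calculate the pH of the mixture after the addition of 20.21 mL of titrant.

Initial n(C6H5COOH) = 0.3431 x 0.02354 = 0.008077 mol.
n(KOH) added = 0.1659 x 0.02021 = 0.003353 mol, converting that many moles of C6H5COOH to C6H5COO-.
Remaining n(C6H5COOH) = 0.004724 mol; n(C6H5COO-) = 0.003353 mol.
By Henderson-Hasselbalch, pH = pKa + log([A^-]/[HA]) = 4.20 + log(0.003353/0.004724) = 4.20 + (-0.15) = 4.05.

4.05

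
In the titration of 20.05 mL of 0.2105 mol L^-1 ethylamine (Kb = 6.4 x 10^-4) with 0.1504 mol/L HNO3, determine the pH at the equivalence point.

n(C2H5NH2) = 0.2105 x 0.02005 = 0.004221 mol; V(HNO3) at equivalence = 0.004221/0.1504 = 0.02806 L.
At equivalence the base is fully converted to C2H5NH3+; total volume = 0.04811 L, so [C2H5NH3+] = 0.004221/0.04811 = 0.08772 M.
Ka(C2H5NH3+) = Kw/Kb = 1.0e-14 / 6.4 x 10^-4 = 1.56e-11.
[H^+] = sqrt(Ka x [C2H5NH3+]) = sqrt(1.56e-11 x 0.08772) = 1.17e-6 M.
pH = -log(1.17e-6) = 5.93.

5.93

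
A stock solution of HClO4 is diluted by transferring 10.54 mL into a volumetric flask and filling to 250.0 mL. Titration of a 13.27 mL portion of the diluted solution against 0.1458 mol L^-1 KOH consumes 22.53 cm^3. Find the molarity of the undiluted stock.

n(KOH) = 0.1458 x 0.02253 = 0.003285 mol.
n(HClO4) in the aliquot = 0.003285 mol.
[diluted HClO4] = 0.003285 / 0.01327 = 0.2475 M.
Dilution factor = 250.0/10.54 = 23.72, so [stock] = 0.2475 x 23.72 = 5.87 M.

5.87 M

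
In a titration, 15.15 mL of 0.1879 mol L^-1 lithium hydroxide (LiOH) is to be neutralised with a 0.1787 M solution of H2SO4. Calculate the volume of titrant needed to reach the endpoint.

7.96 mL

n(LiOH) = 0.1879 mol/L x 0.01515 L = 0.002847 mol.
The neutralisation is 2 LiOH : 1 H2SO4, so n(H2SO4) = 0.002847 x 1/2 = 0.001423 mol.
V(H2SO4) = 0.001423 / 0.1787 = 0.007965 L = 7.96 mL.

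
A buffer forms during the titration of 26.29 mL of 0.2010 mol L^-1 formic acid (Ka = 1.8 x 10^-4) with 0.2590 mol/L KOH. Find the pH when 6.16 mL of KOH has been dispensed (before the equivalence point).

Initial n(HCOOH) = 0.2010 x 0.02629 = 0.005284 mol.
n(KOH) added = 0.2590 x 0.006160 = 0.001595 mol, converting that many moles of HCOOH to HCOO-.
Remaining n(HCOOH) = 0.003689 mol; n(HCOO-) = 0.001595 mol.
By Henderson-Hasselbalch, pH = pKa + log([A^-]/[HA]) = 3.74 + log(0.001595/0.003689) = 3.74 + (-0.36) = 3.38.

3.38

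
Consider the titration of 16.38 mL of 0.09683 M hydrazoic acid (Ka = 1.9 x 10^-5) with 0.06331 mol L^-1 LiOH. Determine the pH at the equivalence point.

n(HN3) = 0.09683 x 0.01638 = 0.001586 mol; V(LiOH) at equivalence = 0.001586/0.06331 = 0.02505 L.
At equivalence all the acid is converted to N3-; total volume = 0.01638 + 0.02505 = 0.04143 L, so [N3-] = 0.001586/0.04143 = 0.03828 M.
Kb = Kw/Ka = 1.0e-14 / 1.9 x 10^-5 = 5.26e-10.
[OH^-] = sqrt(Kb x [N3-]) = sqrt(5.26e-10 x 0.03828) = 4.49e-6 M.
pOH = 5.35, so pH = 14.00 - 5.35 = 8.65.

8.65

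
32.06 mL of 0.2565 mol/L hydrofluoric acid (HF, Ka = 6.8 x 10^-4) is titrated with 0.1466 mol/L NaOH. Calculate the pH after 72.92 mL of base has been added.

n(acid) = 0.2565 x 0.03206 = 0.008223 mol; n(NaOH) added = 0.1466 x 0.07292 = 0.01069 mol.
Base is in excess by 0.01069 - 0.008223 = 0.002467 mol in a total volume of 0.1050 L.
[OH^-] = 0.002467/0.1050 = 0.02350 M, so pOH = 1.63 and pH = 14.00 - 1.63 = 12.37.

12.37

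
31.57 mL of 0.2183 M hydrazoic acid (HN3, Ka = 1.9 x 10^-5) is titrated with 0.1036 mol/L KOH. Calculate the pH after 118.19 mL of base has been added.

n(acid) = 0.2183 x 0.03157 = 0.006892 mol; n(KOH) added = 0.1036 x 0.1182 = 0.01224 mol.
Base is in excess by 0.01224 - 0.006892 = 0.005353 mol in a total volume of 0.1498 L.
[OH^-] = 0.005353/0.1498 = 0.03574 M, so pOH = 1.45 and pH = 14.00 - 1.45 = 12.55.

12.55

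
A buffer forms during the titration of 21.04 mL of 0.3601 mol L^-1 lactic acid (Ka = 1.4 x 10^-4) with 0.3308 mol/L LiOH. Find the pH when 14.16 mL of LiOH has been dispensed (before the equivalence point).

4.06

Initial n(HC3H5O3) = 0.3601 x 0.02104 = 0.007577 mol.
n(LiOH) added = 0.3308 x 0.01416 = 0.004684 mol, converting that many moles of HC3H5O3 to C3H5O3-.
Remaining n(HC3H5O3) = 0.002892 mol; n(C3H5O3-) = 0.004684 mol.
By Henderson-Hasselbalch, pH = pKa + log([A^-]/[HA]) = 3.85 + log(0.004684/0.002892) = 3.85 + (+0.21) = 4.06.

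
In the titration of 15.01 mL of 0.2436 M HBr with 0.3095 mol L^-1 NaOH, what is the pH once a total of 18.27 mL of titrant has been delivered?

12.78

n(acid) = 0.2436 x 0.01501 = 0.003656 mol; n(NaOH) added = 0.3095 x 0.01827 = 0.005655 mol.
Base is in excess by 0.005655 - 0.003656 = 0.001998 mol in a total volume of 0.03328 L.
[OH^-] = 0.001998/0.03328 = 0.06004 M, so pOH = 1.22 and pH = 14.00 - 1.22 = 12.78.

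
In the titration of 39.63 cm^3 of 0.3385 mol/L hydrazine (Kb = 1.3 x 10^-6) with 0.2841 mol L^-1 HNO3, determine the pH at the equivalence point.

4.46

n(N2H4) = 0.3385 x 0.03963 = 0.01341 mol; V(HNO3) at equivalence = 0.01341/0.2841 = 0.04722 L.
At equivalence the base is fully converted to N2H5+; total volume = 0.08685 L, so [N2H5+] = 0.01341/0.08685 = 0.1545 M.
Ka(N2H5+) = Kw/Kb = 1.0e-14 / 1.3 x 10^-6 = 7.69e-9.
[H^+] = sqrt(Ka x [N2H5+]) = sqrt(7.69e-9 x 0.1545) = 3.45e-5 M.
pH = -log(3.45e-5) = 4.46.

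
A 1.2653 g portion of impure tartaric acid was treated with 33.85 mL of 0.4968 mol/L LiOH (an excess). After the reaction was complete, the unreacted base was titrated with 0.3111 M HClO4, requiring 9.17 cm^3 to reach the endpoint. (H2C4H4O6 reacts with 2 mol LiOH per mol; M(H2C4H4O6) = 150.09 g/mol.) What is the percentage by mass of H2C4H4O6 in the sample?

Total n(LiOH) added = 0.4968 x 0.03385 = 0.01682 mol.
n(HClO4) used = 0.3111 x 0.009170 = 0.002853 mol, which equals the excess n(LiOH).
So n(LiOH) consumed by the sample = 0.01682 - 0.002853 = 0.01396 mol.
n(H2C4H4O6) = 0.01396 / 2 = 0.006982 mol.
mass H2C4H4O6 = 0.006982 x 150.09 = 1.048 g, so %H2C4H4O6 = 1.048/1.2653 x 100 = 82.8%.

82.8%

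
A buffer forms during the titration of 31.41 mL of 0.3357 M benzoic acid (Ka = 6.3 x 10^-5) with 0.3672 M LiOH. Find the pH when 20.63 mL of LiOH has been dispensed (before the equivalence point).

4.61

Initial n(C6H5COOH) = 0.3357 x 0.03141 = 0.01054 mol.
n(LiOH) added = 0.3672 x 0.02063 = 0.007575 mol, converting that many moles of C6H5COOH to C6H5COO-.
Remaining n(C6H5COOH) = 0.002969 mol; n(C6H5COO-) = 0.007575 mol.
By Henderson-Hasselbalch, pH = pKa + log([A^-]/[HA]) = 4.20 + log(0.007575/0.002969) = 4.20 + (+0.41) = 4.61.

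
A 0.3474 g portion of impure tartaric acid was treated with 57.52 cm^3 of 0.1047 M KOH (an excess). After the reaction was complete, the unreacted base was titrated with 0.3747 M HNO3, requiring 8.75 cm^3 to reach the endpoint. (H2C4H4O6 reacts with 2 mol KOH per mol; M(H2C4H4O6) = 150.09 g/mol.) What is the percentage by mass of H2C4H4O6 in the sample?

59.3%

Total n(KOH) added = 0.1047 x 0.05752 = 0.006022 mol.
n(HNO3) used = 0.3747 x 0.008750 = 0.003279 mol, which equals the excess n(KOH).
So n(KOH) consumed by the sample = 0.006022 - 0.003279 = 0.002744 mol.
n(H2C4H4O6) = 0.002744 / 2 = 0.001372 mol.
mass H2C4H4O6 = 0.001372 x 150.09 = 0.2059 g, so %H2C4H4O6 = 0.2059/0.3474 x 100 = 59.3%.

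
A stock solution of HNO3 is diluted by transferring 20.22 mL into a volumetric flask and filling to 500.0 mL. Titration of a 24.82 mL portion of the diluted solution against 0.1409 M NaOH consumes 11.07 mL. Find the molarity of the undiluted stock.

n(NaOH) = 0.1409 x 0.01107 = 0.001560 mol.
n(HNO3) in the aliquot = 0.001560 mol.
[diluted HNO3] = 0.001560 / 0.02482 = 0.06284 M.
Dilution factor = 500.0/20.22 = 24.73, so [stock] = 0.06284 x 24.73 = 1.55 M.

1.55 M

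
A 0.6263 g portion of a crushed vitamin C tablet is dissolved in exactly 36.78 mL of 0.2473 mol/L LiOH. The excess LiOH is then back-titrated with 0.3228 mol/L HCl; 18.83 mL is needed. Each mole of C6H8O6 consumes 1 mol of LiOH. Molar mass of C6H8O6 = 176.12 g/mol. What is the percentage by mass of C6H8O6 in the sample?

84.9%

Total n(LiOH) added = 0.2473 x 0.03678 = 0.009096 mol.
n(HCl) used = 0.3228 x 0.01883 = 0.006078 mol, which equals the excess n(LiOH).
So n(LiOH) consumed by the sample = 0.009096 - 0.006078 = 0.003017 mol.
n(C6H8O6) = 0.003017 / 1 = 0.003017 mol.
mass C6H8O6 = 0.003017 x 176.12 = 0.5314 g, so %C6H8O6 = 0.5314/0.6263 x 100 = 84.9%.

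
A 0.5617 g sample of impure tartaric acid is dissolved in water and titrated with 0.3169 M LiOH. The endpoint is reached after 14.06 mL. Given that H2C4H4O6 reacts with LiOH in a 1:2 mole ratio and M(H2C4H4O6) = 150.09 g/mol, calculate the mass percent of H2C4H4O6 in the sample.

59.5%

n(LiOH) = 0.3169 x 0.01406 = 0.004456 mol.
n(H2C4H4O6) = 0.004456 / 2 = 0.002228 mol.
mass of H2C4H4O6 = 0.002228 x 150.09 = 0.3344 g.
% purity = 0.3344 / 0.5617 x 100 = 59.5%.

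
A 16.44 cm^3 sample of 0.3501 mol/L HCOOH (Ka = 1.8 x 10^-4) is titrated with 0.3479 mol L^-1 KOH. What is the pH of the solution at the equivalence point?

8.49

n(HCOOH) = 0.3501 x 0.01644 = 0.005756 mol; V(KOH) at equivalence = 0.005756/0.3479 = 0.01654 L.
At equivalence all the acid is converted to HCOO-; total volume = 0.01644 + 0.01654 = 0.03298 L, so [HCOO-] = 0.005756/0.03298 = 0.1745 M.
Kb = Kw/Ka = 1.0e-14 / 1.8 x 10^-4 = 5.56e-11.
[OH^-] = sqrt(Kb x [HCOO-]) = sqrt(5.56e-11 x 0.1745) = 3.11e-6 M.
pOH = 5.51, so pH = 14.00 - 5.51 = 8.49.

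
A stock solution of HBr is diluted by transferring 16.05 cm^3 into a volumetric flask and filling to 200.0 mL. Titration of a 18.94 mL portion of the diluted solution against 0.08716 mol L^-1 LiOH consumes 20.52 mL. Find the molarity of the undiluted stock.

1.18 M

n(LiOH) = 0.08716 x 0.02052 = 0.001789 mol.
n(HBr) in the aliquot = 0.001789 mol.
[diluted HBr] = 0.001789 / 0.01894 = 0.09443 M.
Dilution factor = 200.0/16.05 = 12.46, so [stock] = 0.09443 x 12.46 = 1.18 M.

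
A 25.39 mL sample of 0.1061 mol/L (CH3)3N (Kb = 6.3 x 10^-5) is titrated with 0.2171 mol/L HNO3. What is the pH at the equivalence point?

n((CH3)3N) = 0.1061 x 0.02539 = 0.002694 mol; V(HNO3) at equivalence = 0.002694/0.2171 = 0.01241 L.
At equivalence the base is fully converted to (CH3)3NH+; total volume = 0.03780 L, so [(CH3)3NH+] = 0.002694/0.03780 = 0.07127 M.
Ka((CH3)3NH+) = Kw/Kb = 1.0e-14 / 6.3 x 10^-5 = 1.59e-10.
[H^+] = sqrt(Ka x [(CH3)3NH+]) = sqrt(1.59e-10 x 0.07127) = 3.36e-6 M.
pH = -log(3.36e-6) = 5.47.

5.47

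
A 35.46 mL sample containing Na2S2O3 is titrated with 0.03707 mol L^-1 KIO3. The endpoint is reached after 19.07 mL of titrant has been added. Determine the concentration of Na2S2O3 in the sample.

n(KIO3) = 0.03707 x 0.01907 = 0.0007069 mol.
From the balanced equation, 1 mol KIO3 reacts with 6 mol Na2S2O3, so n(Na2S2O3) = 0.0007069 x 6/1 = 0.004242 mol.
[Na2S2O3] = 0.004242 / 0.03546 L = 0.120 M.

0.120 M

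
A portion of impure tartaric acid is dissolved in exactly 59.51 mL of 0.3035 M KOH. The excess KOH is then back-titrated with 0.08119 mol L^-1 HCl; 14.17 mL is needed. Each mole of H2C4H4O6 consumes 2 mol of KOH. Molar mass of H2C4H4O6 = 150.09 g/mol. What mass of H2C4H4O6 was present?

Total n(KOH) added = 0.3035 x 0.05951 = 0.01806 mol.
n(HCl) used = 0.08119 x 0.01417 = 0.001150 mol, which equals the excess n(KOH).
So n(KOH) consumed by the sample = 0.01806 - 0.001150 = 0.01691 mol.
n(H2C4H4O6) = 0.01691 / 2 = 0.008455 mol.
mass = 0.008455 mol x 150.09 g/mol = 1.27 g.

1.27 g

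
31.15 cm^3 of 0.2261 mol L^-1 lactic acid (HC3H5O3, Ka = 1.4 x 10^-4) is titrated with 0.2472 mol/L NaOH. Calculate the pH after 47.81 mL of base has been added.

12.78

n(acid) = 0.2261 x 0.03115 = 0.007043 mol; n(NaOH) added = 0.2472 x 0.04781 = 0.01182 mol.
Base is in excess by 0.01182 - 0.007043 = 0.004776 mol in a total volume of 0.07896 L.
[OH^-] = 0.004776/0.07896 = 0.06048 M, so pOH = 1.22 and pH = 14.00 - 1.22 = 12.78.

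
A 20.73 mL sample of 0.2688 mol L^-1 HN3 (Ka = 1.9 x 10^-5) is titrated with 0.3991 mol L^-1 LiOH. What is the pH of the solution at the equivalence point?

8.96

n(HN3) = 0.2688 x 0.02073 = 0.005572 mol; V(LiOH) at equivalence = 0.005572/0.3991 = 0.01396 L.
At equivalence all the acid is converted to N3-; total volume = 0.02073 + 0.01396 = 0.03469 L, so [N3-] = 0.005572/0.03469 = 0.1606 M.
Kb = Kw/Ka = 1.0e-14 / 1.9 x 10^-5 = 5.26e-10.
[OH^-] = sqrt(Kb x [N3-]) = sqrt(5.26e-10 x 0.1606) = 9.19e-6 M.
pOH = 5.04, so pH = 14.00 - 5.04 = 8.96.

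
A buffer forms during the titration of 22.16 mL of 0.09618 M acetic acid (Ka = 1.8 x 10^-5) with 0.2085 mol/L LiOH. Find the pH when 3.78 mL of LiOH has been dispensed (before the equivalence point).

4.51

Initial n(CH3COOH) = 0.09618 x 0.02216 = 0.002131 mol.
n(LiOH) added = 0.2085 x 0.003780 = 0.0007881 mol, converting that many moles of CH3COOH to CH3COO-.
Remaining n(CH3COOH) = 0.001343 mol; n(CH3COO-) = 0.0007881 mol.
By Henderson-Hasselbalch, pH = pKa + log([A^-]/[HA]) = 4.74 + log(0.0007881/0.001343) = 4.74 + (-0.23) = 4.51.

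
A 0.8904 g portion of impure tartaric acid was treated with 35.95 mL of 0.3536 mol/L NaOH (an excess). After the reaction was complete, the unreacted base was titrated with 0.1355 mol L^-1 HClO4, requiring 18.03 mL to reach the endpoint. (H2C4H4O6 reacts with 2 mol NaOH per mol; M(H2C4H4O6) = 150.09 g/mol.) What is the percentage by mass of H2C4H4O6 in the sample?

86.5%

Total n(NaOH) added = 0.3536 x 0.03595 = 0.01271 mol.
n(HClO4) used = 0.1355 x 0.01803 = 0.002443 mol, which equals the excess n(NaOH).
So n(NaOH) consumed by the sample = 0.01271 - 0.002443 = 0.01027 mol.
n(H2C4H4O6) = 0.01027 / 2 = 0.005134 mol.
mass H2C4H4O6 = 0.005134 x 150.09 = 0.7706 g, so %H2C4H4O6 = 0.7706/0.8904 x 100 = 86.5%.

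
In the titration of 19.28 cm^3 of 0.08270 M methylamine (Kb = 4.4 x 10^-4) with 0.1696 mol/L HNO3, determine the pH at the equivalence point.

n(CH3NH2) = 0.08270 x 0.01928 = 0.001594 mol; V(HNO3) at equivalence = 0.001594/0.1696 = 0.009401 L.
At equivalence the base is fully converted to CH3NH3+; total volume = 0.02868 L, so [CH3NH3+] = 0.001594/0.02868 = 0.05559 M.
Ka(CH3NH3+) = Kw/Kb = 1.0e-14 / 4.4 x 10^-4 = 2.27e-11.
[H^+] = sqrt(Ka x [CH3NH3+]) = sqrt(2.27e-11 x 0.05559) = 1.12e-6 M.
pH = -log(1.12e-6) = 5.95.

5.95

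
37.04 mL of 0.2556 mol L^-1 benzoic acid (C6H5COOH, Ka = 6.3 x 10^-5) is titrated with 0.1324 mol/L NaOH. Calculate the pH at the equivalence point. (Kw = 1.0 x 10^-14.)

n(C6H5COOH) = 0.2556 x 0.03704 = 0.009467 mol; V(NaOH) at equivalence = 0.009467/0.1324 = 0.07151 L.
At equivalence all the acid is converted to C6H5COO-; total volume = 0.03704 + 0.07151 = 0.1085 L, so [C6H5COO-] = 0.009467/0.1085 = 0.08722 M.
Kb = Kw/Ka = 1.0e-14 / 6.3 x 10^-5 = 1.59e-10.
[OH^-] = sqrt(Kb x [C6H5COO-]) = sqrt(1.59e-10 x 0.08722) = 3.72e-6 M.
pOH = 5.43, so pH = 14.00 - 5.43 = 8.57.

8.57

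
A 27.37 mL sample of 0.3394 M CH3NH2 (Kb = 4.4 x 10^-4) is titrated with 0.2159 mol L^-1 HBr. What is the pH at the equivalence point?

5.76

n(CH3NH2) = 0.3394 x 0.02737 = 0.009289 mol; V(HBr) at equivalence = 0.009289/0.2159 = 0.04303 L.
At equivalence the base is fully converted to CH3NH3+; total volume = 0.07040 L, so [CH3NH3+] = 0.009289/0.07040 = 0.1320 M.
Ka(CH3NH3+) = Kw/Kb = 1.0e-14 / 4.4 x 10^-4 = 2.27e-11.
[H^+] = sqrt(Ka x [CH3NH3+]) = sqrt(2.27e-11 x 0.1320) = 1.73e-6 M.
pH = -log(1.73e-6) = 5.76.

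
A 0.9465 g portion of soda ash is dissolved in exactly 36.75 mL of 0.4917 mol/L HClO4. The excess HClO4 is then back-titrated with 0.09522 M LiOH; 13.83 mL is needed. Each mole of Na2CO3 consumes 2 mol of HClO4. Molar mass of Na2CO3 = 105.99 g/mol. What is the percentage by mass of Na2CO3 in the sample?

93.8%

Total n(HClO4) added = 0.4917 x 0.03675 = 0.01807 mol.
n(LiOH) used = 0.09522 x 0.01383 = 0.001317 mol, which equals the excess n(HClO4).
So n(HClO4) consumed by the sample = 0.01807 - 0.001317 = 0.01675 mol.
n(Na2CO3) = 0.01675 / 2 = 0.008377 mol.
mass Na2CO3 = 0.008377 x 105.99 = 0.8878 g, so %Na2CO3 = 0.8878/0.9465 x 100 = 93.8%.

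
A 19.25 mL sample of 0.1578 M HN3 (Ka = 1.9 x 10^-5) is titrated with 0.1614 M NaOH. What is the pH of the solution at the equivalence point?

8.81

n(HN3) = 0.1578 x 0.01925 = 0.003038 mol; V(NaOH) at equivalence = 0.003038/0.1614 = 0.01882 L.
At equivalence all the acid is converted to N3-; total volume = 0.01925 + 0.01882 = 0.03807 L, so [N3-] = 0.003038/0.03807 = 0.07979 M.
Kb = Kw/Ka = 1.0e-14 / 1.9 x 10^-5 = 5.26e-10.
[OH^-] = sqrt(Kb x [N3-]) = sqrt(5.26e-10 x 0.07979) = 6.48e-6 M.
pOH = 5.19, so pH = 14.00 - 5.19 = 8.81.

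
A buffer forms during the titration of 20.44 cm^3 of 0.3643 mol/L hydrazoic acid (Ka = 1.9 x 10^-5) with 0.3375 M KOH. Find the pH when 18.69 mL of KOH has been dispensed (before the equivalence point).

5.46

Initial n(HN3) = 0.3643 x 0.02044 = 0.007446 mol.
n(KOH) added = 0.3375 x 0.01869 = 0.006308 mol, converting that many moles of HN3 to N3-.
Remaining n(HN3) = 0.001138 mol; n(N3-) = 0.006308 mol.
By Henderson-Hasselbalch, pH = pKa + log([A^-]/[HA]) = 4.72 + log(0.006308/0.001138) = 4.72 + (+0.74) = 5.46.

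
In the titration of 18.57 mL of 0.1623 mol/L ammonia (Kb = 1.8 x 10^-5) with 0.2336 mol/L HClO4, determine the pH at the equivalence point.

5.14

n(NH3) = 0.1623 x 0.01857 = 0.003014 mol; V(HClO4) at equivalence = 0.003014/0.2336 = 0.01290 L.
At equivalence the base is fully converted to NH4+; total volume = 0.03147 L, so [NH4+] = 0.003014/0.03147 = 0.09576 M.
Ka(NH4+) = Kw/Kb = 1.0e-14 / 1.8 x 10^-5 = 5.56e-10.
[H^+] = sqrt(Ka x [NH4+]) = sqrt(5.56e-10 x 0.09576) = 7.29e-6 M.
pH = -log(7.29e-6) = 5.14.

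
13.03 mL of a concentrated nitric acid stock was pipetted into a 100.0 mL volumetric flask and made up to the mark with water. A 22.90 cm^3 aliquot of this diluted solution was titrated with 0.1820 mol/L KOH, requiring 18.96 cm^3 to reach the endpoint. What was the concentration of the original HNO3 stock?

n(KOH) = 0.1820 x 0.01896 = 0.003451 mol.
n(HNO3) in the aliquot = 0.003451 mol.
[diluted HNO3] = 0.003451 / 0.02290 = 0.1507 M.
Dilution factor = 100.0/13.03 = 7.675, so [stock] = 0.1507 x 7.675 = 1.16 M.

1.16 M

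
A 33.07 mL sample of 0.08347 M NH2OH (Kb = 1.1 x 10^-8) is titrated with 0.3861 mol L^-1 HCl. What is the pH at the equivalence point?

3.60

n(NH2OH) = 0.08347 x 0.03307 = 0.002760 mol; V(HCl) at equivalence = 0.002760/0.3861 = 0.007149 L.
At equivalence the base is fully converted to NH3OH+; total volume = 0.04022 L, so [NH3OH+] = 0.002760/0.04022 = 0.06863 M.
Ka(NH3OH+) = Kw/Kb = 1.0e-14 / 1.1 x 10^-8 = 9.09e-7.
[H^+] = sqrt(Ka x [NH3OH+]) = sqrt(9.09e-7 x 0.06863) = 0.000250 M.
pH = -log(0.000250) = 3.60.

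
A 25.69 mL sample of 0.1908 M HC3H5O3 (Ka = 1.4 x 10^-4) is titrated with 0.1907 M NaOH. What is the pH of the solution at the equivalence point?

n(HC3H5O3) = 0.1908 x 0.02569 = 0.004902 mol; V(NaOH) at equivalence = 0.004902/0.1907 = 0.02570 L.
At equivalence all the acid is converted to C3H5O3-; total volume = 0.02569 + 0.02570 = 0.05139 L, so [C3H5O3-] = 0.004902/0.05139 = 0.09537 M.
Kb = Kw/Ka = 1.0e-14 / 1.4 x 10^-4 = 7.14e-11.
[OH^-] = sqrt(Kb x [C3H5O3-]) = sqrt(7.14e-11 x 0.09537) = 2.61e-6 M.
pOH = 5.58, so pH = 14.00 - 5.58 = 8.42.

8.42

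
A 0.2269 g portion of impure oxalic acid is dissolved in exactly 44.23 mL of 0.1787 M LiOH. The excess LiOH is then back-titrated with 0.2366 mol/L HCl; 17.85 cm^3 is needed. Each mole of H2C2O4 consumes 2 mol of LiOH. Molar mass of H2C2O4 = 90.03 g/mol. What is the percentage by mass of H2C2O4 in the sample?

Total n(LiOH) added = 0.1787 x 0.04423 = 0.007904 mol.
n(HCl) used = 0.2366 x 0.01785 = 0.004223 mol, which equals the excess n(LiOH).
So n(LiOH) consumed by the sample = 0.007904 - 0.004223 = 0.003681 mol.
n(H2C2O4) = 0.003681 / 2 = 0.001840 mol.
mass H2C2O4 = 0.001840 x 90.03 = 0.1657 g, so %H2C2O4 = 0.1657/0.2269 x 100 = 73.0%.

73.0%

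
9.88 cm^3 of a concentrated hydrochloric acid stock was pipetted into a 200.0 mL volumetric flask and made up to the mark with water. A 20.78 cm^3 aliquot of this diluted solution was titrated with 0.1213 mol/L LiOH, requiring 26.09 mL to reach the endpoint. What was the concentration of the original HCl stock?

n(LiOH) = 0.1213 x 0.02609 = 0.003165 mol.
n(HCl) in the aliquot = 0.003165 mol.
[diluted HCl] = 0.003165 / 0.02078 = 0.1523 M.
Dilution factor = 200.0/9.880 = 20.24, so [stock] = 0.1523 x 20.24 = 3.08 M.

3.08 M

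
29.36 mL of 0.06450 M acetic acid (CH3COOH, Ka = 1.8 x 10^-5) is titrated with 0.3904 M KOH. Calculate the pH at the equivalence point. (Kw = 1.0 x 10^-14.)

n(CH3COOH) = 0.06450 x 0.02936 = 0.001894 mol; V(KOH) at equivalence = 0.001894/0.3904 = 0.004851 L.
At equivalence all the acid is converted to CH3COO-; total volume = 0.02936 + 0.004851 = 0.03421 L, so [CH3COO-] = 0.001894/0.03421 = 0.05535 M.
Kb = Kw/Ka = 1.0e-14 / 1.8 x 10^-5 = 5.56e-10.
[OH^-] = sqrt(Kb x [CH3COO-]) = sqrt(5.56e-10 x 0.05535) = 5.55e-6 M.
pOH = 5.26, so pH = 14.00 - 5.26 = 8.74.

8.74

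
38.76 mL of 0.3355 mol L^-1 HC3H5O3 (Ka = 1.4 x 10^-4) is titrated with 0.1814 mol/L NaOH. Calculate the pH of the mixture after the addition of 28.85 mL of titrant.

Initial n(HC3H5O3) = 0.3355 x 0.03876 = 0.01300 mol.
n(NaOH) added = 0.1814 x 0.02885 = 0.005233 mol, converting that many moles of HC3H5O3 to C3H5O3-.
Remaining n(HC3H5O3) = 0.007771 mol; n(C3H5O3-) = 0.005233 mol.
By Henderson-Hasselbalch, pH = pKa + log([A^-]/[HA]) = 3.85 + log(0.005233/0.007771) = 3.85 + (-0.17) = 3.68.

3.68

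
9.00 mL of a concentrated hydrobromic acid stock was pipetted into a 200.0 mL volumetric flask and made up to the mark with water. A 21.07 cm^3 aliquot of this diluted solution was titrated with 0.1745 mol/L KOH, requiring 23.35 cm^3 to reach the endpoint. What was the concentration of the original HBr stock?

4.30 M

n(KOH) = 0.1745 x 0.02335 = 0.004075 mol.
n(HBr) in the aliquot = 0.004075 mol.
[diluted HBr] = 0.004075 / 0.02107 = 0.1934 M.
Dilution factor = 200.0/9.000 = 22.22, so [stock] = 0.1934 x 22.22 = 4.30 M.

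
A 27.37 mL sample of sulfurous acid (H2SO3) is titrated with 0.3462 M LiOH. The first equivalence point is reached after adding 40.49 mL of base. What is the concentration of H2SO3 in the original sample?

n(LiOH) = 0.3462 x 0.04049 = 0.01402 mol.
At the first equivalence point, 1 mol OH^- react per mol H2SO3, so n(H2SO3) = 0.01402 / 1 = 0.01402 mol.
[H2SO3] = 0.01402 / 0.02737 L = 0.512 M.

0.512 M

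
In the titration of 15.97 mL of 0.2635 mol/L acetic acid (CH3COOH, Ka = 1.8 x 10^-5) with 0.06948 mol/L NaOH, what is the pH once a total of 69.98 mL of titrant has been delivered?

11.88

n(acid) = 0.2635 x 0.01597 = 0.004208 mol; n(NaOH) added = 0.06948 x 0.06998 = 0.004862 mol.
Base is in excess by 0.004862 - 0.004208 = 0.0006541 mol in a total volume of 0.08595 L.
[OH^-] = 0.0006541/0.08595 = 0.007610 M, so pOH = 2.12 and pH = 14.00 - 2.12 = 11.88.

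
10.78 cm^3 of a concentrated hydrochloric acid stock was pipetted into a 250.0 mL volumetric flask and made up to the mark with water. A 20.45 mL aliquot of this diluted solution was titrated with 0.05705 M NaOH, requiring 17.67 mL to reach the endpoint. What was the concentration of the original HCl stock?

1.14 M

n(NaOH) = 0.05705 x 0.01767 = 0.001008 mol.
n(HCl) in the aliquot = 0.001008 mol.
[diluted HCl] = 0.001008 / 0.02045 = 0.04929 M.
Dilution factor = 250.0/10.78 = 23.19, so [stock] = 0.04929 x 23.19 = 1.14 M.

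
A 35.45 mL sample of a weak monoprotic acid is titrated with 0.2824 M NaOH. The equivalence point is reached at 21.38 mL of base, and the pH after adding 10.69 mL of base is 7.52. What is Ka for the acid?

10.69 mL is half of the equivalence volume, so this is the half-equivalence point where [HA] = [A^-].
At half-equivalence pH = pKa, so pKa = 7.52.
Ka = 10^(-7.52) = 3.0 x 10^-8.

3.0 x 10^-8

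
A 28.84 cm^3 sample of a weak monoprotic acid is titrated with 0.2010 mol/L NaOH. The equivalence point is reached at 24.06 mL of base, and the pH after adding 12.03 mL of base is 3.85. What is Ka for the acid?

1.4 x 10^-4

12.03 mL is half of the equivalence volume, so this is the half-equivalence point where [HA] = [A^-].
At half-equivalence pH = pKa, so pKa = 3.85.
Ka = 10^(-3.85) = 1.4 x 10^-4.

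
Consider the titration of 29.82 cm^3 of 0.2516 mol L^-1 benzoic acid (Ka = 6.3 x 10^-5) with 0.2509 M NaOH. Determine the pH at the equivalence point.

8.65

n(C6H5COOH) = 0.2516 x 0.02982 = 0.007503 mol; V(NaOH) at equivalence = 0.007503/0.2509 = 0.02990 L.
At equivalence all the acid is converted to C6H5COO-; total volume = 0.02982 + 0.02990 = 0.05972 L, so [C6H5COO-] = 0.007503/0.05972 = 0.1256 M.
Kb = Kw/Ka = 1.0e-14 / 6.3 x 10^-5 = 1.59e-10.
[OH^-] = sqrt(Kb x [C6H5COO-]) = sqrt(1.59e-10 x 0.1256) = 4.47e-6 M.
pOH = 5.35, so pH = 14.00 - 5.35 = 8.65.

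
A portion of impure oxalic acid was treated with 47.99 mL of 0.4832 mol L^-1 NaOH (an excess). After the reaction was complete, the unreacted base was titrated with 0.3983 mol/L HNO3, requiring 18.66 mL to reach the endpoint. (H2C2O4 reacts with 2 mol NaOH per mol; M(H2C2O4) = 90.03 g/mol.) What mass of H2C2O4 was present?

0.709 g

Total n(NaOH) added = 0.4832 x 0.04799 = 0.02319 mol.
n(HNO3) used = 0.3983 x 0.01866 = 0.007432 mol, which equals the excess n(NaOH).
So n(NaOH) consumed by the sample = 0.02319 - 0.007432 = 0.01576 mol.
n(H2C2O4) = 0.01576 / 2 = 0.007878 mol.
mass = 0.007878 mol x 90.03 g/mol = 0.709 g.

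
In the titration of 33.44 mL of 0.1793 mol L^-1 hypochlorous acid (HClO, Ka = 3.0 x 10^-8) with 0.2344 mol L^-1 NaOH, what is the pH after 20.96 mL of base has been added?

8.18

Initial n(HClO) = 0.1793 x 0.03344 = 0.005996 mol.
n(NaOH) added = 0.2344 x 0.02096 = 0.004913 mol, converting that many moles of HClO to ClO-.
Remaining n(HClO) = 0.001083 mol; n(ClO-) = 0.004913 mol.
By Henderson-Hasselbalch, pH = pKa + log([A^-]/[HA]) = 7.52 + log(0.004913/0.001083) = 7.52 + (+0.66) = 8.18.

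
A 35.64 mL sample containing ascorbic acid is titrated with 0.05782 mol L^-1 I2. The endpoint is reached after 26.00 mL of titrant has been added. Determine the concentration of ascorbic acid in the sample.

0.0422 M

n(I2) = 0.05782 x 0.02600 = 0.001503 mol.
From the balanced equation, 1 mol I2 reacts with 1 mol ascorbic acid, so n(ascorbic acid) = 0.001503 x 1/1 = 0.001503 mol.
[ascorbic acid] = 0.001503 / 0.03564 L = 0.0422 M.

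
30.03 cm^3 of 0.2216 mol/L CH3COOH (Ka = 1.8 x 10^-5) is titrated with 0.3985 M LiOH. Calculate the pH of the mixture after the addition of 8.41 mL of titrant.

Initial n(CH3COOH) = 0.2216 x 0.03003 = 0.006655 mol.
n(LiOH) added = 0.3985 x 0.008410 = 0.003351 mol, converting that many moles of CH3COOH to CH3COO-.
Remaining n(CH3COOH) = 0.003303 mol; n(CH3COO-) = 0.003351 mol.
By Henderson-Hasselbalch, pH = pKa + log([A^-]/[HA]) = 4.74 + log(0.003351/0.003303) = 4.74 + (+0.01) = 4.75.

4.75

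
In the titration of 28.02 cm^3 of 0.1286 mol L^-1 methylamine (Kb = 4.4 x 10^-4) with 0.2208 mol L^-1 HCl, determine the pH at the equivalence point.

n(CH3NH2) = 0.1286 x 0.02802 = 0.003603 mol; V(HCl) at equivalence = 0.003603/0.2208 = 0.01632 L.
At equivalence the base is fully converted to CH3NH3+; total volume = 0.04434 L, so [CH3NH3+] = 0.003603/0.04434 = 0.08127 M.
Ka(CH3NH3+) = Kw/Kb = 1.0e-14 / 4.4 x 10^-4 = 2.27e-11.
[H^+] = sqrt(Ka x [CH3NH3+]) = sqrt(2.27e-11 x 0.08127) = 1.36e-6 M.
pH = -log(1.36e-6) = 5.87.

5.87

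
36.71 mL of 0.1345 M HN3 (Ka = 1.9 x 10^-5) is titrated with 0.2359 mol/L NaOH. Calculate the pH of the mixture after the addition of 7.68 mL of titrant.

Initial n(HN3) = 0.1345 x 0.03671 = 0.004937 mol.
n(NaOH) added = 0.2359 x 0.007680 = 0.001812 mol, converting that many moles of HN3 to N3-.
Remaining n(HN3) = 0.003126 mol; n(N3-) = 0.001812 mol.
By Henderson-Hasselbalch, pH = pKa + log([A^-]/[HA]) = 4.72 + log(0.001812/0.003126) = 4.72 + (-0.24) = 4.48.

4.48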